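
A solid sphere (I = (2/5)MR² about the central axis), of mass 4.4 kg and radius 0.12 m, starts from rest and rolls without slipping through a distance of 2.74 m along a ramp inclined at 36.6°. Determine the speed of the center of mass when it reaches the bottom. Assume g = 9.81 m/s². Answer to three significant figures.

Here I = (2/5)MR², so the shape factor k = I/(MR²) = 0.4.
Rolling without slipping gives ω = v/R, so the total kinetic energy is ½Mv² + ½Iω² = ½(1+k)Mv² = (7/10)Mv².
The vertical drop is h = L sinθ = 2.74 × sin36.6° = 1.634 m.
Energy conservation: Mgh = (7/10)Mv², so v = √(2gh/(1+k)) = √(2 × 9.81 × 1.634 / 1.4) ≈ 4.78 m/s.

v ≈ 4.78 m/s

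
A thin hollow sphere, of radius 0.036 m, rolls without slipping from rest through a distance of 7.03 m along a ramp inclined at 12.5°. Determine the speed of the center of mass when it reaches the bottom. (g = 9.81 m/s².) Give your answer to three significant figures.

v ≈ 4.23 m/s

For this body I = (2/3)MR², i.e. k = I/(MR²) = 2/3.
Since it rolls without slipping, ω = v/R and KE = ½Mv² + ½Iω² = ½(1+k)Mv² = (5/6)Mv².
The vertical drop is h = L sinθ = 7.03 × sin12.5° = 1.522 m.
Energy conservation: Mgh = (5/6)Mv², so v = √(2gh/(1+k)) = √(2 × 9.81 × 1.522 / 1.667) ≈ 4.23 m/s.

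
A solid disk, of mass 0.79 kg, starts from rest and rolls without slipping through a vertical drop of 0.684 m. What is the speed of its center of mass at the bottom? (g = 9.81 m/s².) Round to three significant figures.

Here I = (1/2)MR², so the shape factor k = I/(MR²) = 0.5.
Since it rolls without slipping, ω = v/R and KE = ½Mv² + ½Iω² = ½(1+k)Mv² = (3/4)Mv².
Energy conservation: Mgh = (3/4)Mv², so v = √(2gh/(1+k)) = √(2 × 9.81 × 0.684 / 1.5) ≈ 2.99 m/s.

v ≈ 2.99 m/s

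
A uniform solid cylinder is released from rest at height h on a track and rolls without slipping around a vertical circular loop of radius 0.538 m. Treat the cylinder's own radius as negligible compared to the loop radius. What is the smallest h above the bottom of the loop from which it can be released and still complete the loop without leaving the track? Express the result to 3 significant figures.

h_min ≈ 1.48 m

For this body I = (1/2)MR², i.e. k = I/(MR²) = 0.5.
At the top, contact is just lost when gravity alone supplies the centripetal force: Mg = Mv_top²/r, i.e. v_top² = gr.
With ω = v/R, the kinetic energy at speed v is ½(1+k)Mv² = (3/4)Mv².
Energy conservation from release (height h) to the top (height 2r): Mgh = Mg(2r) + (3/4)M·gr.
Thus h_min = 2r + (1+k)r/2 = r(2 + 1.5/2) = 0.538 × 2.75 ≈ 1.48 m.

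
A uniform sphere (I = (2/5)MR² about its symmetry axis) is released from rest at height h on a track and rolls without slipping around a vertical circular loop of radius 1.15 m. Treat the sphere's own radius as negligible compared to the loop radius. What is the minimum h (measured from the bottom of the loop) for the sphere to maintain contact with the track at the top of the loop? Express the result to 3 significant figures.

h_min ≈ 3.11 m

The moment of inertia is (2/5)MR², giving k ≡ I/(MR²) = 0.4.
At the top, contact is just lost when gravity alone supplies the centripetal force: Mg = Mv_top²/r, i.e. v_top² = gr.
With ω = v/R, the kinetic energy at speed v is ½(1+k)Mv² = (7/10)Mv².
Energy conservation from release (height h) to the top (height 2r): Mgh = Mg(2r) + (7/10)M·gr.
Thus h_min = 2r + (1+k)r/2 = r(2 + 1.4/2) = 1.15 × 2.7 ≈ 3.11 m.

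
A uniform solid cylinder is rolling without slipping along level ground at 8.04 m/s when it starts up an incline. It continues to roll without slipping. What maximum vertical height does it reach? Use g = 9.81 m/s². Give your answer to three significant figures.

h ≈ 4.94 m

Here I = (1/2)MR², so the shape factor k = I/(MR²) = 0.5.
Pure rolling means v = ωR; then KE = ½Mv² + ½I(v/R)² = ½(1+k)Mv² = (3/4)Mv².
At the top the kinetic energy is zero, so (3/4)Mv₀² = Mgh.
Thus h = (1+k)v₀²/(2g) = 1.5 × 8.04² / (2 × 9.81) ≈ 4.94 m.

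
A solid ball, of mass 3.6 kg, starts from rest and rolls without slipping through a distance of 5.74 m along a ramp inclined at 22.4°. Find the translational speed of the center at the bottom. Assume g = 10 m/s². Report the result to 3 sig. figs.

v ≈ 5.59 m/s

For this body I = (2/5)MR², i.e. k = I/(MR²) = 0.4.
Rolling without slipping gives ω = v/R, so the total kinetic energy is ½Mv² + ½Iω² = ½(1+k)Mv² = (7/10)Mv².
The vertical drop is h = L sinθ = 5.74 × sin22.4° = 2.187 m.
Energy conservation: Mgh = (7/10)Mv², so v = √(2gh/(1+k)) = √(2 × 10 × 2.187 / 1.4) ≈ 5.59 m/s.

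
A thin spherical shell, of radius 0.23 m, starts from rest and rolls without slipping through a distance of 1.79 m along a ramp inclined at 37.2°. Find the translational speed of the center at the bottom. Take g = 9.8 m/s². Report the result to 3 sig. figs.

Here I = (2/3)MR², so the shape factor k = I/(MR²) = 2/3.
The rolling condition ω = v/R makes the rotational term ½I(v/R)² = ½kMv², so KE_total = ½(1+k)Mv² = (5/6)Mv².
The vertical drop is h = L sinθ = 1.79 × sin37.2° = 1.082 m.
Setting Mgh = (5/6)Mv² gives v = √(2gh/(1+k)) = √(2·9.8·1.082/1.667) ≈ 3.57 m/s.

v ≈ 3.57 m/s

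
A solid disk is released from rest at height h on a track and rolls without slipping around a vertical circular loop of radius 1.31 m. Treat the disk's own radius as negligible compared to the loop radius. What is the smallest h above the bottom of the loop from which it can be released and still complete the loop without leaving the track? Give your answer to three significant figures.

The moment of inertia is (1/2)MR², giving k ≡ I/(MR²) = 0.5.
At the top of the loop, the minimum-contact condition is Mg = Mv_top²/r, so v_top² = gr.
With ω = v/R, the kinetic energy at speed v is ½(1+k)Mv² = (3/4)Mv².
Energy conservation from release (height h) to the top (height 2r): Mgh = Mg(2r) + (3/4)M·gr.
Thus h_min = 2r + (1+k)r/2 = r(2 + 1.5/2) = 1.31 × 2.75 ≈ 3.60 m.

h_min ≈ 3.60 m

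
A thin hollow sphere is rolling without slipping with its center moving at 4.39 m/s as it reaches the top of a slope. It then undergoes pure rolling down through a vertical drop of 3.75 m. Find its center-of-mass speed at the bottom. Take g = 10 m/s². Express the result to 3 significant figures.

With I = (2/3)MR², the ratio k = I/(MR²) is 2/3.
Pure rolling means v = ωR; then KE = ½Mv² + ½I(v/R)² = ½(1+k)Mv² = (5/6)Mv².
Energy conservation: (5/6)Mv₀² + Mgh = (5/6)Mv², so v² = v₀² + 2gh/(1+k).
v = √(4.39² + 2×10×3.75/1.667) = √64.27 ≈ 8.02 m/s.

v ≈ 8.02 m/s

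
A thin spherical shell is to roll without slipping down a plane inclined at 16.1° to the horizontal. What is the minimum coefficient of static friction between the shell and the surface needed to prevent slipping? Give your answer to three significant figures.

The moment of inertia is (2/3)MR², giving k ≡ I/(MR²) = 2/3.
Translational: Mg sinθ − f = Ma. Rotational about the CM: fR = Iα = kMRa, so f = kMa.
These give a = g sinθ/(1+k) and the required friction f = kMg sinθ/(1+k).
The normal force is N = Mg cosθ, so μ_min = f/N = k tanθ/(1+k).
μ_min = (2/3) × tan16.1° / 1.667 ≈ 0.115.

μ_min ≈ 0.115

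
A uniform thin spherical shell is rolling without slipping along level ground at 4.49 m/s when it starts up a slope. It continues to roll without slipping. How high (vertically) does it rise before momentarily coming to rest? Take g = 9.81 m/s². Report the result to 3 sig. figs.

With I = (2/3)MR², the ratio k = I/(MR²) is 2/3.
Rolling without slipping gives ω = v/R, so the total kinetic energy is ½Mv² + ½Iω² = ½(1+k)Mv² = (5/6)Mv².
All of this converts to potential energy at the highest point: (5/6)Mv₀² = Mgh.
Thus h = (1+k)v₀²/(2g) = 1.667 × 4.49² / (2 × 9.81) ≈ 1.71 m.

h ≈ 1.71 m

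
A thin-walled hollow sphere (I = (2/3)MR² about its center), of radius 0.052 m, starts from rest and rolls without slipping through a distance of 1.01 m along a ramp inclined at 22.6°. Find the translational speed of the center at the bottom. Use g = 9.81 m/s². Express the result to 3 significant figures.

The moment of inertia is (2/3)MR², giving k ≡ I/(MR²) = 2/3.
Pure rolling means v = ωR; then KE = ½Mv² + ½I(v/R)² = ½(1+k)Mv² = (5/6)Mv².
The vertical drop is h = L sinθ = 1.01 × sin22.6° = 0.3881 m.
Energy conservation: Mgh = (5/6)Mv², so v = √(2gh/(1+k)) = √(2 × 9.81 × 0.3881 / 1.667) ≈ 2.14 m/s.

v ≈ 2.14 m/s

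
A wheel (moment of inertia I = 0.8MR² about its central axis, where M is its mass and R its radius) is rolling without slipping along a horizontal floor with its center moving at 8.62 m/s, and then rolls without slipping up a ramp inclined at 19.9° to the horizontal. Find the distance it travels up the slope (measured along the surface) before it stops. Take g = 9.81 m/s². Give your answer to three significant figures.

d ≈ 20.0 m

The moment of inertia is 0.8MR², giving k ≡ I/(MR²) = 0.8.
Pure rolling means v = ωR; then KE = ½Mv² + ½I(v/R)² = ½(1+k)Mv² = (9/10)Mv².
Setting this equal to Mgh gives the vertical rise h = (1+k)v₀²/(2g) = 1.8×8.62²/(2×9.81) = 6.817 m.
Along the incline, d = h/sinθ = 6.817/sin19.9° ≈ 20.0 m.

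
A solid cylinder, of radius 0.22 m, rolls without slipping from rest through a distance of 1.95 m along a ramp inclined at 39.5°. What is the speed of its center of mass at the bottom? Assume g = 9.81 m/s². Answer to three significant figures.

v ≈ 4.03 m/s

With I = (1/2)MR², the ratio k = I/(MR²) is 0.5.
The rolling condition ω = v/R makes the rotational term ½I(v/R)² = ½kMv², so KE_total = ½(1+k)Mv² = (3/4)Mv².
The vertical drop is h = L sinθ = 1.95 × sin39.5° = 1.24 m.
Setting Mgh = (3/4)Mv² gives v = √(2gh/(1+k)) = √(2·9.81·1.24/1.5) ≈ 4.03 m/s.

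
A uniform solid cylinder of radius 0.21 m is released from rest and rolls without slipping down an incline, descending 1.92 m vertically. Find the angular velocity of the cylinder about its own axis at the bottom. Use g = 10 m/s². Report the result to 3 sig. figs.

Here I = (1/2)MR², so the shape factor k = I/(MR²) = 0.5.
The rolling condition ω = v/R makes the rotational term ½I(v/R)² = ½kMv², so KE_total = ½(1+k)Mv² = (3/4)Mv².
Energy conservation Mgh = ½(1+k)Mv² gives v = √(2gh/(1+k)) = √(2 × 10 × 1.92 / 1.5) = 5.06 m/s.
The angular speed follows from ω = v/R = 5.06/0.21 ≈ 24.1 rad/s.

ω ≈ 24.1 rad/s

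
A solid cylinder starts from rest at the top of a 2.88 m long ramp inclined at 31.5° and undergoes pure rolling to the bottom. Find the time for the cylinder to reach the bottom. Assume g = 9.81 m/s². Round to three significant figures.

t ≈ 1.30 s

For this body I = (1/2)MR², i.e. k = I/(MR²) = 0.5.
Translational: Mg sinθ − f = Ma. Rotational about the CM: fR = Iα = kMRa, so f = kMa.
Hence a = g sinθ/(1+k) = 9.81×sin31.5°/1.5 = 3.417 m/s².
Starting from rest, L = ½at², so t = √(2L/a) = √(2×2.88/3.417) ≈ 1.30 s.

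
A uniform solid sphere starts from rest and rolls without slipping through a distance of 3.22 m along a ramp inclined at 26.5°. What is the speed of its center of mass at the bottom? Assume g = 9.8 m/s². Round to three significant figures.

For this body I = (2/5)MR², i.e. k = I/(MR²) = 0.4.
Since it rolls without slipping, ω = v/R and KE = ½Mv² + ½Iω² = ½(1+k)Mv² = (7/10)Mv².
The vertical drop is h = L sinθ = 3.22 × sin26.5° = 1.437 m.
Setting Mgh = (7/10)Mv² gives v = √(2gh/(1+k)) = √(2·9.8·1.437/1.4) ≈ 4.48 m/s.

v ≈ 4.48 m/s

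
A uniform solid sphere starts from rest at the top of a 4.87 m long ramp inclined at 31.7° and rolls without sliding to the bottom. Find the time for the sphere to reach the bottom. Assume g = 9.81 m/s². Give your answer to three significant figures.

t ≈ 1.63 s

For this body I = (2/5)MR², i.e. k = I/(MR²) = 0.4.
Newton's second law down the slope: Mg sinθ − f = Ma. The torque equation fR = Iα (with α = a/R) gives f = kMa.
Hence a = g sinθ/(1+k) = 9.81×sin31.7°/1.4 = 3.682 m/s².
With constant a from rest, t = √(2L/a) = √(2·4.87/3.682) ≈ 1.63 s.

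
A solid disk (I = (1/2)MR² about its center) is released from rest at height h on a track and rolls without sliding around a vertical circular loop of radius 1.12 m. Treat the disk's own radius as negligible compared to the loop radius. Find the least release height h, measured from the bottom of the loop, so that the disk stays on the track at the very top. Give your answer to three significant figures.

Here I = (1/2)MR², so the shape factor k = I/(MR²) = 0.5.
At the top, contact is just lost when gravity alone supplies the centripetal force: Mg = Mv_top²/r, i.e. v_top² = gr.
With ω = v/R, the kinetic energy at speed v is ½(1+k)Mv² = (3/4)Mv².
Energy conservation from release (height h) to the top (height 2r): Mgh = Mg(2r) + (3/4)M·gr.
Thus h_min = 2r + (1+k)r/2 = r(2 + 1.5/2) = 1.12 × 2.75 ≈ 3.08 m.

h_min ≈ 3.08 m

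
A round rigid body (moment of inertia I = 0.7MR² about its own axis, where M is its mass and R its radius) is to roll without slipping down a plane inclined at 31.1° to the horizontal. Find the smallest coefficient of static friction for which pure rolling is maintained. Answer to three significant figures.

For this body I = 0.7MR², i.e. k = I/(MR²) = 0.7.
Along the incline Mg sinθ − f = Ma, and torque about the center fR = Iα = kMR²(a/R) gives f = kMa.
These give a = g sinθ/(1+k) and the required friction f = kMg sinθ/(1+k).
The normal force is N = Mg cosθ, so μ_min = f/N = k tanθ/(1+k).
μ_min = 0.7 × tan31.1° / 1.7 ≈ 0.248.

μ_min ≈ 0.248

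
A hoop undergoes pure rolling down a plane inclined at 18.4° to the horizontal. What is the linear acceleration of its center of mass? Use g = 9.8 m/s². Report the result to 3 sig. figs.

a ≈ 1.55 m/s²

Here I = MR², so the shape factor k = I/(MR²) = 1.
Along the incline Mg sinθ − f = Ma, and torque about the center fR = Iα = kMR²(a/R) gives f = kMa.
Eliminating f: Mg sinθ = (1+k)Ma, so a = g sinθ/(1+k) = 9.8 × sin18.4° / 2 ≈ 1.55 m/s².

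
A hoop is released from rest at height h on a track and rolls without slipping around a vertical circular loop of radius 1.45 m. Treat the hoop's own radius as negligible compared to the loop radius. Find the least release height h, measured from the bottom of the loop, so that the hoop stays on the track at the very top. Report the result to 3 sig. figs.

h_min ≈ 4.35 m

Here I = MR², so the shape factor k = I/(MR²) = 1.
At the top of the loop, the minimum-contact condition is Mg = Mv_top²/r, so v_top² = gr.
With ω = v/R, the kinetic energy at speed v is ½(1+k)Mv² = Mv².
Energy conservation from release (height h) to the top (height 2r): Mgh = Mg(2r) + M·gr.
Thus h_min = 2r + (1+k)r/2 = r(2 + 2/2) = 1.45 × 3 ≈ 4.35 m.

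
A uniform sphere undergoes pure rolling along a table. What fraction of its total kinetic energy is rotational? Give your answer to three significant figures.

fraction ≈ 0.286

With I = (2/5)MR², the ratio k = I/(MR²) is 0.4.
Since ω = v/R, the translational part is ½Mv² and the rotational part is ½I(v/R)² = ½kMv²; the total is ½(1+k)Mv².
The rotational fraction is therefore k/(1+k) = 0.4/1.4 ≈ 0.286.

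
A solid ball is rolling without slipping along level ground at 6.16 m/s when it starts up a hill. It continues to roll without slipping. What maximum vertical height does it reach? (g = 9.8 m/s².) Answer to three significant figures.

The moment of inertia is (2/5)MR², giving k ≡ I/(MR²) = 0.4.
Pure rolling means v = ωR; then KE = ½Mv² + ½I(v/R)² = ½(1+k)Mv² = (7/10)Mv².
All of this converts to potential energy at the highest point: (7/10)Mv₀² = Mgh.
Thus h = (1+k)v₀²/(2g) = 1.4 × 6.16² / (2 × 9.8) ≈ 2.71 m.

h ≈ 2.71 m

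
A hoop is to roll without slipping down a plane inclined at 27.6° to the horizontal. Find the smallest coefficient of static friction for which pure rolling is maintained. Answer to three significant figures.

Here I = MR², so the shape factor k = I/(MR²) = 1.
Translational: Mg sinθ − f = Ma. Rotational about the CM: fR = Iα = kMRa, so f = kMa.
These give a = g sinθ/(1+k) and the required friction f = kMg sinθ/(1+k).
The normal force is N = Mg cosθ, so μ_min = f/N = k tanθ/(1+k).
μ_min = 1 × tan27.6° / 2 ≈ 0.261.

μ_min ≈ 0.261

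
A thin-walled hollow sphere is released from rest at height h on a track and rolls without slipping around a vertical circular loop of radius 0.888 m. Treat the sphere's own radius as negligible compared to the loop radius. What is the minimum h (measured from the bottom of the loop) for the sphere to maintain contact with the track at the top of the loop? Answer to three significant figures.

h_min ≈ 2.52 m

The moment of inertia is (2/3)MR², giving k ≡ I/(MR²) = 2/3.
At the top of the loop, the minimum-contact condition is Mg = Mv_top²/r, so v_top² = gr.
With ω = v/R, the kinetic energy at speed v is ½(1+k)Mv² = (5/6)Mv².
Energy conservation from release (height h) to the top (height 2r): Mgh = Mg(2r) + (5/6)M·gr.
Thus h_min = 2r + (1+k)r/2 = r(2 + 1.667/2) = 0.888 × 2.833 ≈ 2.52 m.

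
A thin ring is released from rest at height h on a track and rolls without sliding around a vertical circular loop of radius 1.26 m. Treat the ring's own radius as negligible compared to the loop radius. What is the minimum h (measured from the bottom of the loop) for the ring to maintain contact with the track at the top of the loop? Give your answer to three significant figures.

With I = MR², the ratio k = I/(MR²) is 1.
At the top of the loop, the minimum-contact condition is Mg = Mv_top²/r, so v_top² = gr.
With ω = v/R, the kinetic energy at speed v is ½(1+k)Mv² = Mv².
Energy conservation from release (height h) to the top (height 2r): Mgh = Mg(2r) + M·gr.
Thus h_min = 2r + (1+k)r/2 = r(2 + 2/2) = 1.26 × 3 ≈ 3.78 m.

h_min ≈ 3.78 m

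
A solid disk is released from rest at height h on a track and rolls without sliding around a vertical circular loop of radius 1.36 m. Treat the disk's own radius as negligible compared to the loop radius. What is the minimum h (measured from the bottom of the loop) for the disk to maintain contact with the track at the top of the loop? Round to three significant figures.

Here I = (1/2)MR², so the shape factor k = I/(MR²) = 0.5.
At the top, contact is just lost when gravity alone supplies the centripetal force: Mg = Mv_top²/r, i.e. v_top² = gr.
With ω = v/R, the kinetic energy at speed v is ½(1+k)Mv² = (3/4)Mv².
Energy conservation from release (height h) to the top (height 2r): Mgh = Mg(2r) + (3/4)M·gr.
Thus h_min = 2r + (1+k)r/2 = r(2 + 1.5/2) = 1.36 × 2.75 ≈ 3.74 m.

h_min ≈ 3.74 m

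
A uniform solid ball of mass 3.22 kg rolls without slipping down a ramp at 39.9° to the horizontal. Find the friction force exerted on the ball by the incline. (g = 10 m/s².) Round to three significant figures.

For this body I = (2/5)MR², i.e. k = I/(MR²) = 0.4.
Translational: Mg sinθ − f = Ma. Rotational about the CM: fR = Iα = kMRa, so f = kMa.
Combining, a = g sinθ/(1+k) and f = kMa = kMg sinθ/(1+k).
f = 0.4 × 3.22 × 10 × sin39.9° / 1.4 ≈ 5.90 N.

f ≈ 5.90 N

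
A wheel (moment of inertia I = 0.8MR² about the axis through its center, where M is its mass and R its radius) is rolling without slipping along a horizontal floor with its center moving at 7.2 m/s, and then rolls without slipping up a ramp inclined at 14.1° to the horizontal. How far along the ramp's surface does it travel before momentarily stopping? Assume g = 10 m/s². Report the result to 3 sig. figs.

d ≈ 19.2 m

Here I = 0.8MR², so the shape factor k = I/(MR²) = 0.8.
The rolling condition ω = v/R makes the rotational term ½I(v/R)² = ½kMv², so KE_total = ½(1+k)Mv² = (9/10)Mv².
Setting this equal to Mgh gives the vertical rise h = (1+k)v₀²/(2g) = 1.8×7.2²/(2×10) = 4.666 m.
Along the incline, d = h/sinθ = 4.666/sin14.1° ≈ 19.2 m.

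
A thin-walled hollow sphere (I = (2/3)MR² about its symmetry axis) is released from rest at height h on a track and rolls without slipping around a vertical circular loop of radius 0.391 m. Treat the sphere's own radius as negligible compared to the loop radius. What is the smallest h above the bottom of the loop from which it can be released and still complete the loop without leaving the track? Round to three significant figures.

h_min ≈ 1.11 m

With I = (2/3)MR², the ratio k = I/(MR²) is 2/3.
At the top, contact is just lost when gravity alone supplies the centripetal force: Mg = Mv_top²/r, i.e. v_top² = gr.
With ω = v/R, the kinetic energy at speed v is ½(1+k)Mv² = (5/6)Mv².
Energy conservation from release (height h) to the top (height 2r): Mgh = Mg(2r) + (5/6)M·gr.
Thus h_min = 2r + (1+k)r/2 = r(2 + 1.667/2) = 0.391 × 2.833 ≈ 1.11 m.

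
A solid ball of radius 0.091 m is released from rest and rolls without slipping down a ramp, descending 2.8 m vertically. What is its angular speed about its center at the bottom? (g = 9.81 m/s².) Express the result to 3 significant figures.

ω ≈ 68.8 rad/s

The moment of inertia is (2/5)MR², giving k ≡ I/(MR²) = 0.4.
Rolling without slipping gives ω = v/R, so the total kinetic energy is ½Mv² + ½Iω² = ½(1+k)Mv² = (7/10)Mv².
Energy conservation Mgh = ½(1+k)Mv² gives v = √(2gh/(1+k)) = √(2 × 9.81 × 2.8 / 1.4) = 6.264 m/s.
The angular speed follows from ω = v/R = 6.264/0.091 ≈ 68.8 rad/s.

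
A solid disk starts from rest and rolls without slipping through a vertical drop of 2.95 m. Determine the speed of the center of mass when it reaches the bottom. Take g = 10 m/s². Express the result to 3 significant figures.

v ≈ 6.27 m/s

The moment of inertia is (1/2)MR², giving k ≡ I/(MR²) = 0.5.
Since it rolls without slipping, ω = v/R and KE = ½Mv² + ½Iω² = ½(1+k)Mv² = (3/4)Mv².
Setting Mgh = (3/4)Mv² gives v = √(2gh/(1+k)) = √(2·10·2.95/1.5) ≈ 6.27 m/s.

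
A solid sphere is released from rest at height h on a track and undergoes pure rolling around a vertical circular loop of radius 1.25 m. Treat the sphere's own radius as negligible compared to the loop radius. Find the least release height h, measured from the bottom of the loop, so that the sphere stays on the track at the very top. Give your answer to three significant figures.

h_min ≈ 3.38 m

The moment of inertia is (2/5)MR², giving k ≡ I/(MR²) = 0.4.
At the top, contact is just lost when gravity alone supplies the centripetal force: Mg = Mv_top²/r, i.e. v_top² = gr.
With ω = v/R, the kinetic energy at speed v is ½(1+k)Mv² = (7/10)Mv².
Energy conservation from release (height h) to the top (height 2r): Mgh = Mg(2r) + (7/10)M·gr.
Thus h_min = 2r + (1+k)r/2 = r(2 + 1.4/2) = 1.25 × 2.7 ≈ 3.38 m.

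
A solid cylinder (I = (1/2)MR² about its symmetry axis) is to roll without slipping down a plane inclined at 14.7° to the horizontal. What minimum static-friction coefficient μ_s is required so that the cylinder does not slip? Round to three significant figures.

μ_min ≈ 0.0874

The moment of inertia is (1/2)MR², giving k ≡ I/(MR²) = 0.5.
Newton's second law down the slope: Mg sinθ − f = Ma. The torque equation fR = Iα (with α = a/R) gives f = kMa.
These give a = g sinθ/(1+k) and the required friction f = kMg sinθ/(1+k).
The normal force is N = Mg cosθ, so μ_min = f/N = k tanθ/(1+k).
μ_min = 0.5 × tan14.7° / 1.5 ≈ 0.0874.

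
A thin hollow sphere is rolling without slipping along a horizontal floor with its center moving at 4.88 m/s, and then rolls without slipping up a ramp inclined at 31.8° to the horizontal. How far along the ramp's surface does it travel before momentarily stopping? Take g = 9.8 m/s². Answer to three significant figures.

d ≈ 3.84 m

The moment of inertia is (2/3)MR², giving k ≡ I/(MR²) = 2/3.
Since it rolls without slipping, ω = v/R and KE = ½Mv² + ½Iω² = ½(1+k)Mv² = (5/6)Mv².
Setting this equal to Mgh gives the vertical rise h = (1+k)v₀²/(2g) = 1.667×4.88²/(2×9.8) = 2.025 m.
Along the incline, d = h/sinθ = 2.025/sin31.8° ≈ 3.84 m.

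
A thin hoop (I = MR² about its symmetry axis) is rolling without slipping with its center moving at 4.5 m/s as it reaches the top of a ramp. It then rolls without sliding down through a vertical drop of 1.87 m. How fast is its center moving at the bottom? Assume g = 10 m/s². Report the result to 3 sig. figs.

With I = MR², the ratio k = I/(MR²) is 1.
Pure rolling means v = ωR; then KE = ½Mv² + ½I(v/R)² = ½(1+k)Mv² = Mv².
Energy conservation: Mv₀² + Mgh = Mv², so v² = v₀² + 2gh/(1+k).
v = √(4.5² + 2×10×1.87/2) = √38.95 ≈ 6.24 m/s.

v ≈ 6.24 m/s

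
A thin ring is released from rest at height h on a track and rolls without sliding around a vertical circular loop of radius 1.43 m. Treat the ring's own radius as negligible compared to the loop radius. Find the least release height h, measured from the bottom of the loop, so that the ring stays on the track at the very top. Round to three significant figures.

h_min ≈ 4.29 m

With I = MR², the ratio k = I/(MR²) is 1.
At the top, contact is just lost when gravity alone supplies the centripetal force: Mg = Mv_top²/r, i.e. v_top² = gr.
With ω = v/R, the kinetic energy at speed v is ½(1+k)Mv² = Mv².
Energy conservation from release (height h) to the top (height 2r): Mgh = Mg(2r) + M·gr.
Thus h_min = 2r + (1+k)r/2 = r(2 + 2/2) = 1.43 × 3 ≈ 4.29 m.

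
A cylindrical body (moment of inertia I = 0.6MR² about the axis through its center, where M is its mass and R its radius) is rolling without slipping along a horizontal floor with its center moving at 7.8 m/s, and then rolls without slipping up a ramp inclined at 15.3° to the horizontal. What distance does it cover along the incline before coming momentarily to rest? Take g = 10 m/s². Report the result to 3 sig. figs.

d ≈ 18.4 m

The moment of inertia is 0.6MR², giving k ≡ I/(MR²) = 0.6.
Rolling without slipping gives ω = v/R, so the total kinetic energy is ½Mv² + ½Iω² = ½(1+k)Mv² = (4/5)Mv².
Setting this equal to Mgh gives the vertical rise h = (1+k)v₀²/(2g) = 1.6×7.8²/(2×10) = 4.867 m.
Along the incline, d = h/sinθ = 4.867/sin15.3° ≈ 18.4 m.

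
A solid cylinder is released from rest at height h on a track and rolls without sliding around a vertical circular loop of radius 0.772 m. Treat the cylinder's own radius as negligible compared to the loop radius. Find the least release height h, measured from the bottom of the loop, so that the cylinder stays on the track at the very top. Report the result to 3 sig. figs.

h_min ≈ 2.12 m

Here I = (1/2)MR², so the shape factor k = I/(MR²) = 0.5.
At the top, contact is just lost when gravity alone supplies the centripetal force: Mg = Mv_top²/r, i.e. v_top² = gr.
With ω = v/R, the kinetic energy at speed v is ½(1+k)Mv² = (3/4)Mv².
Energy conservation from release (height h) to the top (height 2r): Mgh = Mg(2r) + (3/4)M·gr.
Thus h_min = 2r + (1+k)r/2 = r(2 + 1.5/2) = 0.772 × 2.75 ≈ 2.12 m.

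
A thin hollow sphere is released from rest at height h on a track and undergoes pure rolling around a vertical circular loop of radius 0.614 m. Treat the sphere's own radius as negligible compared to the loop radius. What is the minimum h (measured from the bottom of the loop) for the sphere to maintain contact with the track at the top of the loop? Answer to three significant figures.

For this body I = (2/3)MR², i.e. k = I/(MR²) = 2/3.
At the top of the loop, the minimum-contact condition is Mg = Mv_top²/r, so v_top² = gr.
With ω = v/R, the kinetic energy at speed v is ½(1+k)Mv² = (5/6)Mv².
Energy conservation from release (height h) to the top (height 2r): Mgh = Mg(2r) + (5/6)M·gr.
Thus h_min = 2r + (1+k)r/2 = r(2 + 1.667/2) = 0.614 × 2.833 ≈ 1.74 m.

h_min ≈ 1.74 m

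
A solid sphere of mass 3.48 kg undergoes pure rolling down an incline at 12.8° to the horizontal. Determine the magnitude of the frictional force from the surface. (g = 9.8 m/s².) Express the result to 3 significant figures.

f ≈ 2.16 N

Here I = (2/5)MR², so the shape factor k = I/(MR²) = 0.4.
Newton's second law down the slope: Mg sinθ − f = Ma. The torque equation fR = Iα (with α = a/R) gives f = kMa.
Combining, a = g sinθ/(1+k) and f = kMa = kMg sinθ/(1+k).
f = 0.4 × 3.48 × 9.8 × sin12.8° / 1.4 ≈ 2.16 N.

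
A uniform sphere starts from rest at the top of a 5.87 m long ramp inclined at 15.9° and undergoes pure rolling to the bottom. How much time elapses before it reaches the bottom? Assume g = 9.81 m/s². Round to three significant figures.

t ≈ 2.47 s

Here I = (2/5)MR², so the shape factor k = I/(MR²) = 0.4.
Newton's second law down the slope: Mg sinθ − f = Ma. The torque equation fR = Iα (with α = a/R) gives f = kMa.
Hence a = g sinθ/(1+k) = 9.81×sin15.9°/1.4 = 1.92 m/s².
Starting from rest, L = ½at², so t = √(2L/a) = √(2×5.87/1.92) ≈ 2.47 s.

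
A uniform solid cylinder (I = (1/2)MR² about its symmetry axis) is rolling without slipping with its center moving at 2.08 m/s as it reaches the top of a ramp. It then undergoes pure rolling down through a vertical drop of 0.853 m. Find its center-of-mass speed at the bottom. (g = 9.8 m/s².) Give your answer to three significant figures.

The moment of inertia is (1/2)MR², giving k ≡ I/(MR²) = 0.5.
The rolling condition ω = v/R makes the rotational term ½I(v/R)² = ½kMv², so KE_total = ½(1+k)Mv² = (3/4)Mv².
Energy conservation: (3/4)Mv₀² + Mgh = (3/4)Mv², so v² = v₀² + 2gh/(1+k).
v = √(2.08² + 2×9.8×0.853/1.5) = √15.47 ≈ 3.93 m/s.

v ≈ 3.93 m/s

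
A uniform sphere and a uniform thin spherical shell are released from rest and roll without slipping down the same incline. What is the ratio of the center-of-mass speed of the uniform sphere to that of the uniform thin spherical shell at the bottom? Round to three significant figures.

v_ratio ≈ 1.09

Each satisfies Mgh = ½(1+k)Mv² with k = I/(MR²), so v ∝ 1/√(1+k).
For the uniform sphere k = 0.4; for the uniform thin spherical shell k = 2/3.
v₁/v₂ = √((1+k₂)/(1+k₁)) = √(1.667/1.4) ≈ 1.09.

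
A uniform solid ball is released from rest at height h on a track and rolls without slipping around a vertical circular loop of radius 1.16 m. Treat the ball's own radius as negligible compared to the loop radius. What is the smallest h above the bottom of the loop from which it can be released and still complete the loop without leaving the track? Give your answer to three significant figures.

Here I = (2/5)MR², so the shape factor k = I/(MR²) = 0.4.
At the top, contact is just lost when gravity alone supplies the centripetal force: Mg = Mv_top²/r, i.e. v_top² = gr.
With ω = v/R, the kinetic energy at speed v is ½(1+k)Mv² = (7/10)Mv².
Energy conservation from release (height h) to the top (height 2r): Mgh = Mg(2r) + (7/10)M·gr.
Thus h_min = 2r + (1+k)r/2 = r(2 + 1.4/2) = 1.16 × 2.7 ≈ 3.13 m.

h_min ≈ 3.13 m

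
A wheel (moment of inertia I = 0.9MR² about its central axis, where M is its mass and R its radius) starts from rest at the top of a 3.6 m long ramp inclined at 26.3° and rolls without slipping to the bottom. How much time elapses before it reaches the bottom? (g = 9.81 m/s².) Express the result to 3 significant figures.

t ≈ 1.77 s

For this body I = 0.9MR², i.e. k = I/(MR²) = 0.9.
Translational: Mg sinθ − f = Ma. Rotational about the CM: fR = Iα = kMRa, so f = kMa.
Hence a = g sinθ/(1+k) = 9.81×sin26.3°/1.9 = 2.288 m/s².
Starting from rest, L = ½at², so t = √(2L/a) = √(2×3.6/2.288) ≈ 1.77 s.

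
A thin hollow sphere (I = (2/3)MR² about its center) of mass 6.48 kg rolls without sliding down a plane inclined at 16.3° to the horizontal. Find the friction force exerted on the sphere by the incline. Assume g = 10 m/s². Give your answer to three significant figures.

f ≈ 7.27 N

Here I = (2/3)MR², so the shape factor k = I/(MR²) = 2/3.
Translational: Mg sinθ − f = Ma. Rotational about the CM: fR = Iα = kMRa, so f = kMa.
Combining, a = g sinθ/(1+k) and f = kMa = kMg sinθ/(1+k).
f = (2/3) × 6.48 × 10 × sin16.3° / 1.667 ≈ 7.27 N.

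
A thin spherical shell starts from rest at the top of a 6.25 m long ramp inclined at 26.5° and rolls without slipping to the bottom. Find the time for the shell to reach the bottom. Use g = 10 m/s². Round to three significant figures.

Here I = (2/3)MR², so the shape factor k = I/(MR²) = 2/3.
Along the incline Mg sinθ − f = Ma, and torque about the center fR = Iα = kMR²(a/R) gives f = kMa.
Hence a = g sinθ/(1+k) = 10×sin26.5°/1.667 = 2.677 m/s².
With constant a from rest, t = √(2L/a) = √(2·6.25/2.677) ≈ 2.16 s.

t ≈ 2.16 s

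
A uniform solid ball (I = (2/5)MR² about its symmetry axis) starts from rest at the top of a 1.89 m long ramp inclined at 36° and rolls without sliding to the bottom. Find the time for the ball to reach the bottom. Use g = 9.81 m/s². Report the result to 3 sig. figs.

t ≈ 0.958 s

With I = (2/5)MR², the ratio k = I/(MR²) is 0.4.
Translational: Mg sinθ − f = Ma. Rotational about the CM: fR = Iα = kMRa, so f = kMa.
Hence a = g sinθ/(1+k) = 9.81×sin36°/1.4 = 4.119 m/s².
With constant a from rest, t = √(2L/a) = √(2·1.89/4.119) ≈ 0.958 s.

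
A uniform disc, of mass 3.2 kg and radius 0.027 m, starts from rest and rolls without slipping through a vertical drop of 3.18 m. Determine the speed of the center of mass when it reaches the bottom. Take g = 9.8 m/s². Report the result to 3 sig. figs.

v ≈ 6.45 m/s

For this body I = (1/2)MR², i.e. k = I/(MR²) = 0.5.
Since it rolls without slipping, ω = v/R and KE = ½Mv² + ½Iω² = ½(1+k)Mv² = (3/4)Mv².
Energy conservation: Mgh = (3/4)Mv², so v = √(2gh/(1+k)) = √(2 × 9.8 × 3.18 / 1.5) ≈ 6.45 m/s.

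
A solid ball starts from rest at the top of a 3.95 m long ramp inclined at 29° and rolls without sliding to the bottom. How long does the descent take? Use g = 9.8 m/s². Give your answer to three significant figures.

For this body I = (2/5)MR², i.e. k = I/(MR²) = 0.4.
Translational: Mg sinθ − f = Ma. Rotational about the CM: fR = Iα = kMRa, so f = kMa.
Hence a = g sinθ/(1+k) = 9.8×sin29°/1.4 = 3.394 m/s².
With constant a from rest, t = √(2L/a) = √(2·3.95/3.394) ≈ 1.53 s.

t ≈ 1.53 s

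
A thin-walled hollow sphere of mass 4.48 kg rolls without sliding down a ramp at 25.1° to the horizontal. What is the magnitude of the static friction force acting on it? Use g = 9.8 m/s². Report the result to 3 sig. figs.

For this body I = (2/3)MR², i.e. k = I/(MR²) = 2/3.
Newton's second law down the slope: Mg sinθ − f = Ma. The torque equation fR = Iα (with α = a/R) gives f = kMa.
Combining, a = g sinθ/(1+k) and f = kMa = kMg sinθ/(1+k).
f = (2/3) × 4.48 × 9.8 × sin25.1° / 1.667 ≈ 7.45 N.

f ≈ 7.45 N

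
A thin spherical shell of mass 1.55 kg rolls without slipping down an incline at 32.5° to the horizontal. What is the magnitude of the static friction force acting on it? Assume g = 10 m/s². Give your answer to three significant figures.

f ≈ 3.33 N

Here I = (2/3)MR², so the shape factor k = I/(MR²) = 2/3.
Along the incline Mg sinθ − f = Ma, and torque about the center fR = Iα = kMR²(a/R) gives f = kMa.
Combining, a = g sinθ/(1+k) and f = kMa = kMg sinθ/(1+k).
f = (2/3) × 1.55 × 10 × sin32.5° / 1.667 ≈ 3.33 N.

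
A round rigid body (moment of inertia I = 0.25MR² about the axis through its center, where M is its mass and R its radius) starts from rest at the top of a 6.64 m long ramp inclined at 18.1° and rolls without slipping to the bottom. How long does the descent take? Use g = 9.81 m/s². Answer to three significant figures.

With I = 0.25MR², the ratio k = I/(MR²) is 0.25.
Along the incline Mg sinθ − f = Ma, and torque about the center fR = Iα = kMR²(a/R) gives f = kMa.
Hence a = g sinθ/(1+k) = 9.81×sin18.1°/1.25 = 2.438 m/s².
With constant a from rest, t = √(2L/a) = √(2·6.64/2.438) ≈ 2.33 s.

t ≈ 2.33 s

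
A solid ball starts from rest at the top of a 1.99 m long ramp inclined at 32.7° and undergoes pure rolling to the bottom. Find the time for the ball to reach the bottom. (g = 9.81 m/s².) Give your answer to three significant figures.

t ≈ 1.03 s

Here I = (2/5)MR², so the shape factor k = I/(MR²) = 0.4.
Translational: Mg sinθ − f = Ma. Rotational about the CM: fR = Iα = kMRa, so f = kMa.
Hence a = g sinθ/(1+k) = 9.81×sin32.7°/1.4 = 3.786 m/s².
Starting from rest, L = ½at², so t = √(2L/a) = √(2×1.99/3.786) ≈ 1.03 s.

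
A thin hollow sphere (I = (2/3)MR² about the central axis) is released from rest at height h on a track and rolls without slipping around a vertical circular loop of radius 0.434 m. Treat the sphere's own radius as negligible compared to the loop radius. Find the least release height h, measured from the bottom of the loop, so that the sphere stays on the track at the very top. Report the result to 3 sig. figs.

For this body I = (2/3)MR², i.e. k = I/(MR²) = 2/3.
At the top, contact is just lost when gravity alone supplies the centripetal force: Mg = Mv_top²/r, i.e. v_top² = gr.
With ω = v/R, the kinetic energy at speed v is ½(1+k)Mv² = (5/6)Mv².
Energy conservation from release (height h) to the top (height 2r): Mgh = Mg(2r) + (5/6)M·gr.
Thus h_min = 2r + (1+k)r/2 = r(2 + 1.667/2) = 0.434 × 2.833 ≈ 1.23 m.

h_min ≈ 1.23 m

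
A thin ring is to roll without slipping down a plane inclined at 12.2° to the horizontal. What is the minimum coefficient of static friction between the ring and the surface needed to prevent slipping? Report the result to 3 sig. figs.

The moment of inertia is MR², giving k ≡ I/(MR²) = 1.
Along the incline Mg sinθ − f = Ma, and torque about the center fR = Iα = kMR²(a/R) gives f = kMa.
These give a = g sinθ/(1+k) and the required friction f = kMg sinθ/(1+k).
With N = Mg cosθ, the no-slip condition f ≤ μN gives μ_min = f/N = k tanθ/(1+k).
μ_min = 1 × tan12.2° / 2 ≈ 0.108.

μ_min ≈ 0.108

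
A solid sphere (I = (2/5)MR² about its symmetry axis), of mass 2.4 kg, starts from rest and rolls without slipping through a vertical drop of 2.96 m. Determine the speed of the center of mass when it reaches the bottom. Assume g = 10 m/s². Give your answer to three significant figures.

For this body I = (2/5)MR², i.e. k = I/(MR²) = 0.4.
Pure rolling means v = ωR; then KE = ½Mv² + ½I(v/R)² = ½(1+k)Mv² = (7/10)Mv².
Energy conservation: Mgh = (7/10)Mv², so v = √(2gh/(1+k)) = √(2 × 10 × 2.96 / 1.4) ≈ 6.50 m/s.

v ≈ 6.50 m/s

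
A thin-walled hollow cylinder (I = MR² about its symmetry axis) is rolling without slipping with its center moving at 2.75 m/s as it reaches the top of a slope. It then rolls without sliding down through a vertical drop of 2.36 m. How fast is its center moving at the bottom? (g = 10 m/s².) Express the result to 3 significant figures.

For this body I = MR², i.e. k = I/(MR²) = 1.
The rolling condition ω = v/R makes the rotational term ½I(v/R)² = ½kMv², so KE_total = ½(1+k)Mv² = Mv².
Energy conservation: Mv₀² + Mgh = Mv², so v² = v₀² + 2gh/(1+k).
v = √(2.75² + 2×10×2.36/2) = √31.16 ≈ 5.58 m/s.

v ≈ 5.58 m/s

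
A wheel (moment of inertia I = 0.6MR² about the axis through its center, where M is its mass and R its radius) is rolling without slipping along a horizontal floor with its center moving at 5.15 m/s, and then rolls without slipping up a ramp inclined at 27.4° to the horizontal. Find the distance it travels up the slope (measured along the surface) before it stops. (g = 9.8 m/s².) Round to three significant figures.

d ≈ 4.70 m

With I = 0.6MR², the ratio k = I/(MR²) is 0.6.
The rolling condition ω = v/R makes the rotational term ½I(v/R)² = ½kMv², so KE_total = ½(1+k)Mv² = (4/5)Mv².
Setting this equal to Mgh gives the vertical rise h = (1+k)v₀²/(2g) = 1.6×5.15²/(2×9.8) = 2.165 m.
The distance along the slope is d = h/sinθ = 2.165/sin27.4° ≈ 4.70 m.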